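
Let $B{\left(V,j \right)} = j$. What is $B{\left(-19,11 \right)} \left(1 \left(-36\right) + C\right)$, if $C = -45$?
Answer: $-891$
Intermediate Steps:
$B{\left(-19,11 \right)} \left(1 \left(-36\right) + C\right) = 11 \left(1 \left(-36\right) - 45\right) = 11 \left(-36 - 45\right) = 11 \left(-81\right) = -891$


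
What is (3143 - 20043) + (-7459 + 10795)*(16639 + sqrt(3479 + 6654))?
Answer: 55490804 + 3336*sqrt(10133) ≈ 5.5827e+7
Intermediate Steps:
(3143 - 20043) + (-7459 + 10795)*(16639 + sqrt(3479 + 6654)) = -16900 + 3336*(16639 + sqrt(10133)) = -16900 + (55507704 + 3336*sqrt(10133)) = 55490804 + 3336*sqrt(10133)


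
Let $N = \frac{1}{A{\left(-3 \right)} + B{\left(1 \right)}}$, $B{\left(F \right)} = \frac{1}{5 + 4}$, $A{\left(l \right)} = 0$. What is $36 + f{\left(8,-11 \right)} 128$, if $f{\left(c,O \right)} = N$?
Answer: $1188$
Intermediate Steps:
$B{\left(F \right)} = \frac{1}{9}$
$N = 9$ ($N = \frac{1}{0 + \frac{1}{9}} = \frac{1}{\frac{1}{9}} = 9$)
$f{\left(c,O \right)} = 9$
$36 + f{\left(8,-11 \right)} 128 = 36 + 9 \cdot 128 = 36 + 1152 = 1188$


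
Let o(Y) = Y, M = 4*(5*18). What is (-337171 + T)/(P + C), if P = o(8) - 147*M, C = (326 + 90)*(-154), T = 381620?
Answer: -44449/116976 ≈ -0.37998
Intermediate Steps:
C = -64064 (C = 416*(-154) = -64064)
M = 360 (M = 4*90 = 360)
P = -52912 (P = 8 - 147*360 = 8 - 52920 = -52912)
(-337171 + T)/(P + C) = (-337171 + 381620)/(-52912 - 64064) = 44449/(-116976) = 44449*(-1/116976) = -44449/116976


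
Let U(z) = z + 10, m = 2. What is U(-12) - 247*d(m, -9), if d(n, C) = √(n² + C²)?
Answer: -2 - 247*√85 ≈ -2279.2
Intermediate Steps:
U(z) = 10 + z
d(n, C) = √(C² + n²)
U(-12) - 247*d(m, -9) = (10 - 12) - 247*√((-9)² + 2²) = -2 - 247*√(81 + 4) = -2 - 247*√85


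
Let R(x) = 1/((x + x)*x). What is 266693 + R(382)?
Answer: 77833818665/291848 ≈ 2.6669e+5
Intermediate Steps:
R(x) = 1/(2*x²) (R(x) = 1/(((2*x))*x) = (1/(2*x))/x = 1/(2*x²))
266693 + R(382) = 266693 + (½)/382² = 266693 + (½)*(1/145924) = 266693 + 1/291848 = 77833818665/291848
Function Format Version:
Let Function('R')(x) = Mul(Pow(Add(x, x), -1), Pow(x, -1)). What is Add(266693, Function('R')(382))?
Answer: Rational(77833818665, 291848) ≈ 2.6669e+5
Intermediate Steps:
Function('R')(x) = Mul(Rational(1, 2), Pow(x, -2)) (Function('R')(x) = Mul(Pow(Mul(2, x), -1), Pow(x, -1)) = Mul(Mul(Rational(1, 2), Pow(x, -1)), Pow(x, -1)) = Mul(Rational(1, 2), Pow(x, -2)))
Add(266693, Function('R')(382)) = Add(266693, Mul(Rational(1, 2), Pow(382, -2))) = Add(266693, Mul(Rational(1, 2), Rational(1, 145924))) = Add(266693, Rational(1, 291848)) = Rational(77833818665, 291848)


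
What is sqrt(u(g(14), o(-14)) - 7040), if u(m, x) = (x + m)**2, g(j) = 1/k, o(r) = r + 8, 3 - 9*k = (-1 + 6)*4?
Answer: I*sqrt(2022239)/17 ≈ 83.65*I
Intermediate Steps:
k = -17/9 (k = 1/3 - (-1 + 6)*4/9 = 1/3 - 5*4/9 = 1/3 - 1/9*20 = 1/3 - 20/9 = -17/9 ≈ -1.8889)
o(r) = 8 + r
g(j) = -9/17 (g(j) = 1/(-17/9) = -9/17)
u(m, x) = (m + x)**2
sqrt(u(g(14), o(-14)) - 7040) = sqrt((-9/17 + (8 - 14))**2 - 7040) = sqrt((-9/17 - 6)**2 - 7040) = sqrt((-111/17)**2 - 7040) = sqrt(12321/289 - 7040) = sqrt(-2022239/289) = I*sqrt(2022239)/17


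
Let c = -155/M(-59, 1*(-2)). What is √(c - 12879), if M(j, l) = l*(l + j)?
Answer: I*√191709946/122 ≈ 113.49*I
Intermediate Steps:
M(j, l) = l*(j + l)
c = -155/122 (c = -155*(-1/(2*(-59 + 1*(-2)))) = -155*(-1/(2*(-59 - 2))) = -155/((-2*(-61))) = -155/122 ≈ -1.2705)
√(c - 12879) = √(-155/122 - 12879) = √(-1571393/122) = I*√191709946/122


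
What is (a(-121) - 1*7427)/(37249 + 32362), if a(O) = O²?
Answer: 7214/69611 ≈ 0.10363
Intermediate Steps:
(a(-121) - 1*7427)/(37249 + 32362) = ((-121)² - 1*7427)/(37249 + 32362) = (14641 - 7427)/69611 = 7214*(1/69611) = 7214/69611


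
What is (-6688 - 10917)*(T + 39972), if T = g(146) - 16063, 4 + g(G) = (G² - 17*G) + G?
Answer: -754990425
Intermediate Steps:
g(G) = -4 + G² - 16*G (g(G) = -4 + ((G² - 17*G) + G) = -4 + (G² - 16*G) = -4 + G² - 16*G)
T = 2913 (T = (-4 + 146² - 16*146) - 16063 = (-4 + 21316 - 2336) - 16063 = 18976 - 16063 = 2913)
(-6688 - 10917)*(T + 39972) = (-6688 - 10917)*(2913 + 39972) = -17605*42885 = -754990425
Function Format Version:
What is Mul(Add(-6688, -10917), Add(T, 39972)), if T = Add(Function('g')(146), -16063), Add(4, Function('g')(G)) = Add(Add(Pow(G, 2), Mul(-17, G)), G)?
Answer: -754990425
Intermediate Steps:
Function('g')(G) = Add(-4, Pow(G, 2), Mul(-16, G)) (Function('g')(G) = Add(-4, Add(Add(Pow(G, 2), Mul(-17, G)), G)) = Add(-4, Add(Pow(G, 2), Mul(-16, G))) = Add(-4, Pow(G, 2), Mul(-16, G)))
T = 2913 (T = Add(Add(-4, Pow(146, 2), Mul(-16, 146)), -16063) = Add(Add(-4, 21316, -2336), -16063) = Add(18976, -16063) = 2913)
Mul(Add(-6688, -10917), Add(T, 39972)) = Mul(Add(-6688, -10917), Add(2913, 39972)) = Mul(-17605, 42885) = -754990425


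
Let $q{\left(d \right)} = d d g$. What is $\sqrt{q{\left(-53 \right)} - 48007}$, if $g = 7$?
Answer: $2 i \sqrt{7086} \approx 168.36 i$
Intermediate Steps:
$q{\left(d \right)} = 7 d^{2}$ ($q{\left(d \right)} = d d 7 = d^{2} \cdot 7 = 7 d^{2}$)
$\sqrt{q{\left(-53 \right)} - 48007} = \sqrt{7 \left(-53\right)^{2} - 48007} = \sqrt{7 \cdot 2809 - 48007} = \sqrt{19663 - 48007} = \sqrt{-28344} = 2 i \sqrt{7086}$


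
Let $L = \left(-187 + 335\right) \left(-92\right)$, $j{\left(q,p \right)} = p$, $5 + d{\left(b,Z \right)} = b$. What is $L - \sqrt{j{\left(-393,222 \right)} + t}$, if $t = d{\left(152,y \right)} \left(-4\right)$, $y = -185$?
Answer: $-13616 - i \sqrt{366} \approx -13616.0 - 19.131 i$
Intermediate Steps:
$d{\left(b,Z \right)} = -5 + b$
$t = -588$ ($t = \left(-5 + 152\right) \left(-4\right) = 147 \left(-4\right) = -588$)
$L = -13616$ ($L = 148 \left(-92\right) = -13616$)
$L - \sqrt{j{\left(-393,222 \right)} + t} = -13616 - \sqrt{222 - 588} = -13616 - \sqrt{-366} = -13616 - i \sqrt{366}$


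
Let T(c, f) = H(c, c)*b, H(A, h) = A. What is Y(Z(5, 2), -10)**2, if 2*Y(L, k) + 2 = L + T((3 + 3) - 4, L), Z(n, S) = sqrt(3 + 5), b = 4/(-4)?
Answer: (2 - sqrt(2))**2 ≈ 0.34315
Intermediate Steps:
b = -1 (b = 4*(-1/4) = -1)
Z(n, S) = 2*sqrt(2) (Z(n, S) = sqrt(8) = 2*sqrt(2))
T(c, f) = -c (T(c, f) = c*(-1) = -c)
Y(L, k) = -2 + L/2 (Y(L, k) = -1 + (L - ((3 + 3) - 4))/2 = -1 + (L - (6 - 4))/2 = -1 + (L - 1*2)/2 = -1 + (L - 2)/2 = -1 + (-2 + L)/2 = -1 + (-1 + L/2) = -2 + L/2)
Y(Z(5, 2), -10)**2 = (-2 + (2*sqrt(2))/2)**2 = (-2 + sqrt(2))**2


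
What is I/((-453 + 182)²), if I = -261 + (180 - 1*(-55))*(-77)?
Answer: -18356/73441 ≈ -0.24994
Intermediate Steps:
I = -18356 (I = -261 + (180 + 55)*(-77) = -261 + 235*(-77) = -261 - 18095 = -18356)
I/((-453 + 182)²) = -18356/(-453 + 182)² = -18356/((-271)²) = -18356/73441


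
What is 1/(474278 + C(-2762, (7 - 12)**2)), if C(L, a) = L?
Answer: 1/471516 ≈ 2.1208e-6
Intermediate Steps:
1/(474278 + C(-2762, (7 - 12)**2)) = 1/(474278 - 2762) = 1/471516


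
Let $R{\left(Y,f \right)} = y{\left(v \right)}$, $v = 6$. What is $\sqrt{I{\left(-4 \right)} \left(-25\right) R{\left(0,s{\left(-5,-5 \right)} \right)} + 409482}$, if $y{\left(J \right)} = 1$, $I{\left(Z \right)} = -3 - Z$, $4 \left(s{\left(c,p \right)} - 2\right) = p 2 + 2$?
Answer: $\sqrt{409457} \approx 639.89$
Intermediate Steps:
$s{\left(c,p \right)} = \frac{5}{2} + \frac{p}{2}$ ($s{\left(c,p \right)} = 2 + \frac{p 2 + 2}{4} = 2 + \frac{2 p + 2}{4} = 2 + \frac{2 + 2 p}{4} = 2 + \left(\frac{1}{2} + \frac{p}{2}\right) = \frac{5}{2} + \frac{p}{2}$)
$R{\left(Y,f \right)} = 1$
$\sqrt{I{\left(-4 \right)} \left(-25\right) R{\left(0,s{\left(-5,-5 \right)} \right)} + 409482} = \sqrt{\left(-3 - -4\right) \left(-25\right) 1 + 409482} = \sqrt{\left(-3 + 4\right) \left(-25\right) 1 + 409482} = \sqrt{1 \left(-25\right) 1 + 409482} = \sqrt{\left(-25\right) 1 + 409482} = \sqrt{-25 + 409482} = \sqrt{409457}$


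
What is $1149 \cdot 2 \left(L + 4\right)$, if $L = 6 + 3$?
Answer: $29874$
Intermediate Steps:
$L = 9$
$1149 \cdot 2 \left(L + 4\right) = 1149 \cdot 2 \left(9 + 4\right) = 1149 \cdot 2 \cdot 13 = 1149 \cdot 26 = 29874$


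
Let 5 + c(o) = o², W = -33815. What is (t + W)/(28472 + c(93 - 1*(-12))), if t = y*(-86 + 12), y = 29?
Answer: -11987/13164 ≈ -0.91059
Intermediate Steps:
c(o) = -5 + o²
t = -2146 (t = 29*(-86 + 12) = 29*(-74) = -2146)
(t + W)/(28472 + c(93 - 1*(-12))) = (-2146 - 33815)/(28472 + (-5 + (93 - 1*(-12))²)) = -35961/(28472 + (-5 + (93 + 12)²)) = -35961/(28472 + (-5 + 105²)) = -35961/(28472 + (-5 + 11025)) = -35961/(28472 + 11020) = -35961/39492 = -35961*1/39492 = -11987/13164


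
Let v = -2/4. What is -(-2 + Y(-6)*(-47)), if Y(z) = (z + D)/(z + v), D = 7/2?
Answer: 261/13 ≈ 20.077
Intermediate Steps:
D = 7/2 (D = 7*(1/2) = 7/2 ≈ 3.5000)
v = -1/2 (v = -2*1/4 = -1/2 ≈ -0.50000)
Y(z) = (7/2 + z)/(-1/2 + z) (Y(z) = (z + 7/2)/(z - 1/2) = (7/2 + z)/(-1/2 + z))
-(-2 + Y(-6)*(-47)) = -(-2 + ((7 + 2*(-6))/(-1 + 2*(-6)))*(-47)) = -(-2 + ((7 - 12)/(-1 - 12))*(-47)) = -(-2 + (-5/(-13))*(-47)) = -(-2 - 1/13*(-5)*(-47)) = -(-2 + (5/13)*(-47)) = -(-2 - 235/13) = -1*(-261/13) = 261/13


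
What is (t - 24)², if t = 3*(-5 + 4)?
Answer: 729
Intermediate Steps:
t = -3 (t = 3*(-1) = -3)
(t - 24)² = (-3 - 24)² = (-27)² = 729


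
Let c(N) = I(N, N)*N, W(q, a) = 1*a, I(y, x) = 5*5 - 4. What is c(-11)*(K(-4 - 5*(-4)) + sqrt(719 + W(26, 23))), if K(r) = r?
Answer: -3696 - 231*sqrt(742) ≈ -9988.4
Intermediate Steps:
I(y, x) = 21 (I(y, x) = 25 - 4 = 21)
W(q, a) = a
c(N) = 21*N
c(-11)*(K(-4 - 5*(-4)) + sqrt(719 + W(26, 23))) = (21*(-11))*((-4 - 5*(-4)) + sqrt(719 + 23)) = -231*((-4 + 20) + sqrt(742)) = -231*(16 + sqrt(742)) = -3696 - 231*sqrt(742)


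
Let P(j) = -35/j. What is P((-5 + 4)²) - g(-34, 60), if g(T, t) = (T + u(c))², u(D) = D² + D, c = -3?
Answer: -819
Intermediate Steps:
u(D) = D + D²
g(T, t) = (6 + T)² (g(T, t) = (T - 3*(1 - 3))² = (T - 3*(-2))² = (T + 6)² = (6 + T)²)
P((-5 + 4)²) - g(-34, 60) = -35/(-5 + 4)² - (6 - 34)² = -35/((-1)²) - 1*(-28)² = -35/1 - 1*784 = -35*1 - 784 = -35 - 784 = -819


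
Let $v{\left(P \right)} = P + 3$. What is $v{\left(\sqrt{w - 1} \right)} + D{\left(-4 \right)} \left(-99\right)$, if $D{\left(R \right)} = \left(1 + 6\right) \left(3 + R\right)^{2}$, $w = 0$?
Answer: $-690 + i \approx -690.0 + 1.0 i$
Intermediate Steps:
$D{\left(R \right)} = 7 \left(3 + R\right)^{2}$
$v{\left(P \right)} = 3 + P$
$v{\left(\sqrt{w - 1} \right)} + D{\left(-4 \right)} \left(-99\right) = \left(3 + \sqrt{0 - 1}\right) + 7 \left(3 - 4\right)^{2} \left(-99\right) = \left(3 + \sqrt{-1}\right) + 7 \left(-1\right)^{2} \left(-99\right) = \left(3 + i\right) + 7 \cdot 1 \left(-99\right) = \left(3 + i\right) + 7 \left(-99\right) = \left(3 + i\right) - 693 = -690 + i$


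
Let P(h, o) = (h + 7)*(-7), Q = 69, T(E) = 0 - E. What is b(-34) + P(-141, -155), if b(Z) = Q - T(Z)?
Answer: 973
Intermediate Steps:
T(E) = -E
P(h, o) = -49 - 7*h (P(h, o) = (7 + h)*(-7) = -49 - 7*h)
b(Z) = 69 + Z (b(Z) = 69 - (-1)*Z = 69 + Z)
b(-34) + P(-141, -155) = (69 - 34) + (-49 - 7*(-141)) = 35 + (-49 + 987) = 35 + 938 = 973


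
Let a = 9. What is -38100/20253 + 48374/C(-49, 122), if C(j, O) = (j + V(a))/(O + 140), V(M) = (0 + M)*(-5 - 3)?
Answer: -85563629688/816871 ≈ -1.0475e+5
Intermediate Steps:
V(M) = -8*M (V(M) = M*(-8) = -8*M)
C(j, O) = (-72 + j)/(140 + O) (C(j, O) = (j - 8*9)/(O + 140) = (j - 72)/(140 + O) = (-72 + j)/(140 + O))
-38100/20253 + 48374/C(-49, 122) = -38100/20253 + 48374/(((-72 - 49)/(140 + 122))) = -38100*1/20253 + 48374/((-121/262)) = -12700/6751 + 48374/(((1/262)*(-121))) = -12700/6751 + 48374/(-121/262) = -12700/6751 + 48374*(-262/121) = -12700/6751 - 12673988/121 = -85563629688/816871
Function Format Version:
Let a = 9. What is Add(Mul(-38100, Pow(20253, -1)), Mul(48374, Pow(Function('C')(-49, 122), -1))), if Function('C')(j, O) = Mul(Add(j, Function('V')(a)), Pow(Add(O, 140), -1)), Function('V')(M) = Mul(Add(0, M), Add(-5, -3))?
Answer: Rational(-85563629688, 816871) ≈ -1.0475e+5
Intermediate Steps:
Function('V')(M) = Mul(-8, M) (Function('V')(M) = Mul(M, -8) = Mul(-8, M))
Function('C')(j, O) = Mul(Pow(Add(140, O), -1), Add(-72, j)) (Function('C')(j, O) = Mul(Add(j, Mul(-8, 9)), Pow(Add(O, 140), -1)) = Mul(Add(j, -72), Pow(Add(140, O), -1)) = Mul(Add(-72, j), Pow(Add(140, O), -1)) = Mul(Pow(Add(140, O), -1), Add(-72, j)))
Add(Mul(-38100, Pow(20253, -1)), Mul(48374, Pow(Function('C')(-49, 122), -1))) = Add(Mul(-38100, Pow(20253, -1)), Mul(48374, Pow(Mul(Pow(Add(140, 122), -1), Add(-72, -49)), -1))) = Add(Mul(-38100, Rational(1, 20253)), Mul(48374, Pow(Mul(Pow(262, -1), -121), -1))) = Add(Rational(-12700, 6751), Mul(48374, Pow(Mul(Rational(1, 262), -121), -1))) = Add(Rational(-12700, 6751), Mul(48374, Pow(Rational(-121, 262), -1))) = Add(Rational(-12700, 6751), Mul(48374, Rational(-262, 121))) = Add(Rational(-12700, 6751), Rational(-12673988, 121)) = Rational(-85563629688, 816871)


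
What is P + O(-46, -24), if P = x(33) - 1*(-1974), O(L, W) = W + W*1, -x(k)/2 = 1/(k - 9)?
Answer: 23111/12 ≈ 1925.9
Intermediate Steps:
x(k) = -2/(-9 + k) (x(k) = -2/(k - 9) = -2/(-9 + k))
O(L, W) = 2*W (O(L, W) = W + W = 2*W)
P = 23687/12 (P = -2/(-9 + 33) - 1*(-1974) = -2/24 + 1974 = -2*1/24 + 1974 = -1/12 + 1974 = 23687/12 ≈ 1973.9)
P + O(-46, -24) = 23687/12 + 2*(-24) = 23687/12 - 48 = 23111/12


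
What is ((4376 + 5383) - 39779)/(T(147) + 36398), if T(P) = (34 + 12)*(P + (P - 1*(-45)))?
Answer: -7505/12998 ≈ -0.57740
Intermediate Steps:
T(P) = 2070 + 92*P (T(P) = 46*(P + (P + 45)) = 46*(P + (45 + P)) = 46*(45 + 2*P) = 2070 + 92*P)
((4376 + 5383) - 39779)/(T(147) + 36398) = ((4376 + 5383) - 39779)/((2070 + 92*147) + 36398) = (9759 - 39779)/((2070 + 13524) + 36398) = -30020/(15594 + 36398) = -30020/51992 = -30020*1/51992 = -7505/12998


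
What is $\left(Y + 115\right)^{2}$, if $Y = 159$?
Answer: $75076$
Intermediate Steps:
$\left(Y + 115\right)^{2} = \left(159 + 115\right)^{2} = 274^{2} = 75076$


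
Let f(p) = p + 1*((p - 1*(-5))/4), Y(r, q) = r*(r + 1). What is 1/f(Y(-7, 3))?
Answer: 4/215 ≈ 0.018605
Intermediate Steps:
Y(r, q) = r*(1 + r)
f(p) = 5/4 + 5*p/4 (f(p) = p + 1*((p + 5)*(¼)) = p + 1*((5 + p)*(¼)) = p + 1*(5/4 + p/4) = p + (5/4 + p/4) = 5/4 + 5*p/4)
1/f(Y(-7, 3)) = 1/(5/4 + 5*(-7*(1 - 7))/4) = 1/(5/4 + 5*(-7*(-6))/4) = 1/(5/4 + (5/4)*42) = 1/(5/4 + 105/2) = 1/(215/4) = 4/215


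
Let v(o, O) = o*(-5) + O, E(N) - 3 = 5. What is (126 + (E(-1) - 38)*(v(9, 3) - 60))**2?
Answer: 10150596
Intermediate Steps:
E(N) = 8 (E(N) = 3 + 5 = 8)
v(o, O) = O - 5*o (v(o, O) = -5*o + O = O - 5*o)
(126 + (E(-1) - 38)*(v(9, 3) - 60))**2 = (126 + (8 - 38)*((3 - 5*9) - 60))**2 = (126 - 30*((3 - 45) - 60))**2 = (126 - 30*(-42 - 60))**2 = (126 - 30*(-102))**2 = (126 + 3060)**2 = 3186**2 = 10150596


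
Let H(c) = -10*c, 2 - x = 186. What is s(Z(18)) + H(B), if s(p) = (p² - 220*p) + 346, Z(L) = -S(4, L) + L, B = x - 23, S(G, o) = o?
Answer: 2416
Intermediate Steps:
x = -184 (x = 2 - 1*186 = 2 - 186 = -184)
B = -207 (B = -184 - 23 = -207)
Z(L) = 0 (Z(L) = -L + L = 0)
s(p) = 346 + p² - 220*p
s(Z(18)) + H(B) = (346 + 0² - 220*0) - 10*(-207) = (346 + 0 + 0) + 2070 = 346 + 2070 = 2416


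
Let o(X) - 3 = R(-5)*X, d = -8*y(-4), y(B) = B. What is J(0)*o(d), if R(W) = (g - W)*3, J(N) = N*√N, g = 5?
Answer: 0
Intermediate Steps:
d = 32 (d = -8*(-4) = 32)
J(N) = N^(3/2)
R(W) = 15 - 3*W (R(W) = (5 - W)*3 = 15 - 3*W)
o(X) = 3 + 30*X (o(X) = 3 + (15 - 3*(-5))*X = 3 + (15 + 15)*X = 3 + 30*X)
J(0)*o(d) = 0^(3/2)*(3 + 30*32) = 0*(3 + 960) = 0*963 = 0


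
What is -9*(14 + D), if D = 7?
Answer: -189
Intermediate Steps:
-9*(14 + D) = -9*(14 + 7) = -9*21 = -189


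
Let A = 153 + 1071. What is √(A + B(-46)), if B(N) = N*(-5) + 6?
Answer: 2*√365 ≈ 38.210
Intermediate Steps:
B(N) = 6 - 5*N (B(N) = -5*N + 6 = 6 - 5*N)
A = 1224
√(A + B(-46)) = √(1224 + (6 - 5*(-46))) = √(1224 + (6 + 230)) = √(1224 + 236) = √1460 = 2*√365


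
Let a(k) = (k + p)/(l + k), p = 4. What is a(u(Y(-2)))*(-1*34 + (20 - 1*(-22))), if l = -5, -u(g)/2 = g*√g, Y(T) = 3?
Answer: 1024/83 - 432*√3/83 ≈ 3.3223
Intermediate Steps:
u(g) = -2*g^(3/2) (u(g) = -2*g*√g = -2*g^(3/2))
a(k) = (4 + k)/(-5 + k) (a(k) = (k + 4)/(-5 + k) = (4 + k)/(-5 + k))
a(u(Y(-2)))*(-1*34 + (20 - 1*(-22))) = ((4 - 6*√3)/(-5 - 6*√3))*(-1*34 + (20 - 1*(-22))) = ((4 - 6*√3)/(-5 - 6*√3))*(-34 + (20 + 22)) = ((4 - 6*√3)/(-5 - 6*√3))*(-34 + 42) = ((4 - 6*√3)/(-5 - 6*√3))*8 = 8*(4 - 6*√3)/(-5 - 6*√3)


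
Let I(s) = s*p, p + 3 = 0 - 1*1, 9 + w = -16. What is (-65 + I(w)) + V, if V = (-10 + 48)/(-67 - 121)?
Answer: 3271/94 ≈ 34.798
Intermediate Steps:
w = -25 (w = -9 - 16 = -25)
p = -4 (p = -3 + (0 - 1*1) = -3 + (0 - 1) = -3 - 1 = -4)
I(s) = -4*s (I(s) = s*(-4) = -4*s)
V = -19/94 (V = 38/(-188) = 38*(-1/188) = -19/94 ≈ -0.20213)
(-65 + I(w)) + V = (-65 - 4*(-25)) - 19/94 = (-65 + 100) - 19/94 = 35 - 19/94 = 3271/94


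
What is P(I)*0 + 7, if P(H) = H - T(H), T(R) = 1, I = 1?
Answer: 7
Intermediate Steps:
P(H) = -1 + H (P(H) = H - 1*1 = H - 1 = -1 + H)
P(I)*0 + 7 = (-1 + 1)*0 + 7 = 0*0 + 7 = 0 + 7 = 7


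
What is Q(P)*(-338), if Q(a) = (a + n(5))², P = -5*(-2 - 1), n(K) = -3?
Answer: -48672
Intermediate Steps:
P = 15 (P = -5*(-3) = 15)
Q(a) = (-3 + a)² (Q(a) = (a - 3)² = (-3 + a)²)
Q(P)*(-338) = (-3 + 15)²*(-338) = 12²*(-338) = 144*(-338) = -48672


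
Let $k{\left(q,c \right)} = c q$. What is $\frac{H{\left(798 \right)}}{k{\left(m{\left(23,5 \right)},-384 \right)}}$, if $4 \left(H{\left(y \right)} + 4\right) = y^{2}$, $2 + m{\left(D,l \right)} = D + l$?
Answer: $- \frac{159197}{9984} \approx -15.945$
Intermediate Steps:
$m{\left(D,l \right)} = -2 + D + l$ ($m{\left(D,l \right)} = -2 + \left(D + l\right) = -2 + D + l$)
$H{\left(y \right)} = -4 + \frac{y^{2}}{4}$
$\frac{H{\left(798 \right)}}{k{\left(m{\left(23,5 \right)},-384 \right)}} = \frac{-4 + \frac{798^{2}}{4}}{\left(-384\right) \left(-2 + 23 + 5\right)} = \frac{-4 + \frac{1}{4} \cdot 636804}{\left(-384\right) 26} = \frac{-4 + 159201}{-9984} = 159197 \left(- \frac{1}{9984}\right) = - \frac{159197}{9984}$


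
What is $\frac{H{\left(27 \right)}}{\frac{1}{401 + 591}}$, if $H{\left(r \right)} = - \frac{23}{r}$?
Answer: $- \frac{22816}{27} \approx -845.04$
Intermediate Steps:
$\frac{H{\left(27 \right)}}{\frac{1}{401 + 591}} = \frac{\left(-23\right) \frac{1}{27}}{\frac{1}{401 + 591}} = \frac{\left(-23\right) \frac{1}{27}}{\frac{1}{992}} = - \frac{23 \frac{1}{\frac{1}{992}}}{27} = \left(- \frac{23}{27}\right) 992 = - \frac{22816}{27}$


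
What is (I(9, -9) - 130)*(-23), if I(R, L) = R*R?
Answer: 1127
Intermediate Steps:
I(R, L) = R**2
(I(9, -9) - 130)*(-23) = (9**2 - 130)*(-23) = (81 - 130)*(-23) = -49*(-23) = 1127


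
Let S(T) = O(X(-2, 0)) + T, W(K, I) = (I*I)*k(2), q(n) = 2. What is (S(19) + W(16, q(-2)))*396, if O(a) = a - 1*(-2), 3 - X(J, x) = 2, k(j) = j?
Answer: 11880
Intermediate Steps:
X(J, x) = 1 (X(J, x) = 3 - 1*2 = 3 - 2 = 1)
O(a) = 2 + a (O(a) = a + 2 = 2 + a)
W(K, I) = 2*I² (W(K, I) = (I*I)*2 = I²*2 = 2*I²)
S(T) = 3 + T (S(T) = (2 + 1) + T = 3 + T)
(S(19) + W(16, q(-2)))*396 = ((3 + 19) + 2*2²)*396 = (22 + 2*4)*396 = (22 + 8)*396 = 30*396 = 11880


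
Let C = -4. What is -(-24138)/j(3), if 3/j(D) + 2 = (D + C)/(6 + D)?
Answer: -16986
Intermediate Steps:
j(D) = 3/(-2 + (-4 + D)/(6 + D)) (j(D) = 3/(-2 + (D - 4)/(6 + D)) = 3/(-2 + (-4 + D)/(6 + D)))
-(-24138)/j(3) = -(-24138)/(3*(-6 - 1*3)/(16 + 3)) = -(-24138)/(3*(-6 - 3)/19) = -(-24138)/(3*(1/19)*(-9)) = -(-24138)/(-27/19) = -(-24138)*(-19)/27 = -298*57 = -16986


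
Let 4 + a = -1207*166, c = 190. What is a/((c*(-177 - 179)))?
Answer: 100183/33820 ≈ 2.9622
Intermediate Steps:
a = -200366 (a = -4 - 1207*166 = -4 - 200362 = -200366)
a/((c*(-177 - 179))) = -200366*1/(190*(-177 - 179)) = -200366/(190*(-356)) = -200366/(-67640) = -200366*(-1/67640) = 100183/33820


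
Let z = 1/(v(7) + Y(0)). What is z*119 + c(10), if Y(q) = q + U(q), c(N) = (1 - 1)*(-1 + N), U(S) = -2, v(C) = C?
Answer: 119/5 ≈ 23.800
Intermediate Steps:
c(N) = 0 (c(N) = 0*(-1 + N) = 0)
Y(q) = -2 + q (Y(q) = q - 2 = -2 + q)
z = 1/5 (z = 1/(7 + (-2 + 0)) = 1/(7 - 2) = 1/5 ≈ 0.20000)
z*119 + c(10) = (1/5)*119 + 0 = 119/5 + 0 = 119/5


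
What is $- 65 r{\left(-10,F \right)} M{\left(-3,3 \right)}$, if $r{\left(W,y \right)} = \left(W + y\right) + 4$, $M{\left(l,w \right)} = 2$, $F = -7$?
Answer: $1690$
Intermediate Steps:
$r{\left(W,y \right)} = 4 + W + y$
$- 65 r{\left(-10,F \right)} M{\left(-3,3 \right)} = - 65 \left(4 - 10 - 7\right) 2 = \left(-65\right) \left(-13\right) 2 = 845 \cdot 2 = 1690$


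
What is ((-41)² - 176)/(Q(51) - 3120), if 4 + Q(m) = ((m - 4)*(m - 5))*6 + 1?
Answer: 215/1407 ≈ 0.15281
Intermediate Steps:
Q(m) = -3 + 6*(-5 + m)*(-4 + m) (Q(m) = -4 + (((m - 4)*(m - 5))*6 + 1) = -4 + (((-4 + m)*(-5 + m))*6 + 1) = -4 + (((-5 + m)*(-4 + m))*6 + 1) = -4 + (6*(-5 + m)*(-4 + m) + 1) = -4 + (1 + 6*(-5 + m)*(-4 + m)) = -3 + 6*(-5 + m)*(-4 + m))
((-41)² - 176)/(Q(51) - 3120) = ((-41)² - 176)/((117 - 54*51 + 6*51²) - 3120) = (1681 - 176)/((117 - 2754 + 6*2601) - 3120) = 1505/((117 - 2754 + 15606) - 3120) = 1505/(12969 - 3120) = 1505/9849 = 1505*(1/9849) = 215/1407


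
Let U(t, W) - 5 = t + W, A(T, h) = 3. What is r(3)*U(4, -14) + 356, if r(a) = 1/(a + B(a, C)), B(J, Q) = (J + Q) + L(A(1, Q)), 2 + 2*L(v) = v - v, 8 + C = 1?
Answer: 717/2 ≈ 358.50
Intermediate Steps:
C = -7 (C = -8 + 1 = -7)
L(v) = -1 (L(v) = -1 + (v - v)/2 = -1 + (1/2)*0 = -1 + 0 = -1)
B(J, Q) = -1 + J + Q (B(J, Q) = (J + Q) - 1 = -1 + J + Q)
r(a) = 1/(-8 + 2*a) (r(a) = 1/(a + (-1 + a - 7)) = 1/(a + (-8 + a)) = 1/(-8 + 2*a))
U(t, W) = 5 + W + t (U(t, W) = 5 + (t + W) = 5 + (W + t) = 5 + W + t)
r(3)*U(4, -14) + 356 = (1/(2*(-4 + 3)))*(5 - 14 + 4) + 356 = ((1/2)/(-1))*(-5) + 356 = ((1/2)*(-1))*(-5) + 356 = -1/2*(-5) + 356 = 5/2 + 356 = 717/2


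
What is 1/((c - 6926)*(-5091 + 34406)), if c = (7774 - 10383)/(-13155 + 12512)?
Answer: -643/130475465835 ≈ -4.9281e-9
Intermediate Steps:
c = 2609/643 (c = -2609/(-643) = -2609*(-1/643) = 2609/643 ≈ 4.0575)
1/((c - 6926)*(-5091 + 34406)) = 1/((2609/643 - 6926)*(-5091 + 34406)) = 1/(-4450809/643*29315) = 1/(-130475465835/643) = -643/130475465835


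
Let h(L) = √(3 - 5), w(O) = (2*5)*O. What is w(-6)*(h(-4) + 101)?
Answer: -6060 - 60*I*√2 ≈ -6060.0 - 84.853*I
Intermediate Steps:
w(O) = 10*O
h(L) = I*√2 (h(L) = √(-2) = I*√2)
w(-6)*(h(-4) + 101) = (10*(-6))*(I*√2 + 101) = -60*(101 + I*√2) = -6060 - 60*I*√2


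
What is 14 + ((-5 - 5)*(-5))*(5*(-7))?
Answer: -1736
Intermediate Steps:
14 + ((-5 - 5)*(-5))*(5*(-7)) = 14 - 10*(-5)*(-35) = 14 + 50*(-35) = 14 - 1750 = -1736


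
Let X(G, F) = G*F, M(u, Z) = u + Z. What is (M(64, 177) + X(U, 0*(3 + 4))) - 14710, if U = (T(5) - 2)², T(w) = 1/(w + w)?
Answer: -14469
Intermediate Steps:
T(w) = 1/(2*w)
M(u, Z) = Z + u
U = 361/100 (U = ((½)/5 - 2)² = ((½)*(⅕) - 2)² = (⅒ - 2)² = (-19/10)² = 361/100 ≈ 3.6100)
X(G, F) = F*G
(M(64, 177) + X(U, 0*(3 + 4))) - 14710 = ((177 + 64) + (0*(3 + 4))*(361/100)) - 14710 = (241 + (0*7)*(361/100)) - 14710 = (241 + 0*(361/100)) - 14710 = (241 + 0) - 14710 = 241 - 14710 = -14469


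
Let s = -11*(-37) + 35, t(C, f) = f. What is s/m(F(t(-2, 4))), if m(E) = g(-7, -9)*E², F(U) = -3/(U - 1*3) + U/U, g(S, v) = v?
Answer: -221/18 ≈ -12.278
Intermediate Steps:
F(U) = 1 - 3/(-3 + U) (F(U) = -3/(U - 3) + 1 = -3/(-3 + U) + 1 = 1 - 3/(-3 + U))
m(E) = -9*E²
s = 442 (s = 407 + 35 = 442)
s/m(F(t(-2, 4))) = 442/((-9*(-6 + 4)²/(-3 + 4)²)) = 442/((-9*(-2/1)²)) = 442/((-9*(1*(-2))²)) = 442/((-9*(-2)²)) = 442/((-9*4)) = 442/(-36) = 442*(-1/36) = -221/18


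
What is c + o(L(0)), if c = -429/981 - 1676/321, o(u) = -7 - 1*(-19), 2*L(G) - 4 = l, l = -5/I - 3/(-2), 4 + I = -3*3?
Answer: 73961/11663 ≈ 6.3415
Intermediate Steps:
I = -13 (I = -4 - 3*3 = -4 - 9 = -13)
l = 49/26 (l = -5/(-13) - 3/(-2) = -5*(-1/13) - 3*(-½) = 5/13 + 3/2 = 49/26 ≈ 1.8846)
L(G) = 153/52 (L(G) = 2 + (½)*(49/26) = 2 + 49/52 = 153/52)
o(u) = 12 (o(u) = -7 + 19 = 12)
c = -65995/11663 (c = -429*1/981 - 1676*1/321 = -143/327 - 1676/321 = -65995/11663 ≈ -5.6585)
c + o(L(0)) = -65995/11663 + 12 = 73961/11663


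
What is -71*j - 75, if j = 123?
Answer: -8808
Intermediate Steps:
-71*j - 75 = -71*123 - 75 = -8733 - 75 = -8808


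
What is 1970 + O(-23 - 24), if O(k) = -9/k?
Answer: 92599/47 ≈ 1970.2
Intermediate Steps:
1970 + O(-23 - 24) = 1970 - 9/(-23 - 24) = 1970 - 9/(-47) = 1970 - 9*(-1/47) = 1970 + 9/47 = 92599/47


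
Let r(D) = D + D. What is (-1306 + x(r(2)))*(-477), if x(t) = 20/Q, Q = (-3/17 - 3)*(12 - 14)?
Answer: 1864381/3 ≈ 6.2146e+5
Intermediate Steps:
r(D) = 2*D
Q = 108/17 (Q = (-3*1/17 - 3)*(-2) = (-3/17 - 3)*(-2) = -54/17*(-2) = 108/17 ≈ 6.3529)
x(t) = 85/27 (x(t) = 20/(108/17) = 20*(17/108) = 85/27)
(-1306 + x(r(2)))*(-477) = (-1306 + 85/27)*(-477) = -35177/27*(-477) = 1864381/3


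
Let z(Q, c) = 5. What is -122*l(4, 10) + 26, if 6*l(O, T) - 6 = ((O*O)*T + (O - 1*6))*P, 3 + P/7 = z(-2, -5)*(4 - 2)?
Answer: -472550/3 ≈ -1.5752e+5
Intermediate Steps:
P = 49 (P = -21 + 7*(5*(4 - 2)) = -21 + 7*(5*2) = -21 + 7*10 = -21 + 70 = 49)
l(O, T) = -48 + 49*O/6 + 49*T*O²/6 (l(O, T) = 1 + (((O*O)*T + (O - 1*6))*49)/6 = 1 + ((O²*T + (O - 6))*49)/6 = 1 + ((T*O² + (-6 + O))*49)/6 = 1 + ((-6 + O + T*O²)*49)/6 = 1 + (-294 + 49*O + 49*T*O²)/6 = 1 + (-49 + 49*O/6 + 49*T*O²/6) = -48 + 49*O/6 + 49*T*O²/6)
-122*l(4, 10) + 26 = -122*(-48 + (49/6)*4 + (49/6)*10*4²) + 26 = -122*(-48 + 98/3 + (49/6)*10*16) + 26 = -122*(-48 + 98/3 + 3920/3) + 26 = -122*3874/3 + 26 = -472628/3 + 26 = -472550/3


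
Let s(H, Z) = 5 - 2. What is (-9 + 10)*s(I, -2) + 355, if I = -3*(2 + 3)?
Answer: 358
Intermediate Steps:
I = -15 (I = -3*5 = -15)
s(H, Z) = 3
(-9 + 10)*s(I, -2) + 355 = (-9 + 10)*3 + 355 = 1*3 + 355 = 3 + 355 = 358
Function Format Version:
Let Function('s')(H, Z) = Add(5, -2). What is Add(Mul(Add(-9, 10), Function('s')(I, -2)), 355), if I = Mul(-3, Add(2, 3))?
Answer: 358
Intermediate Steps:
I = -15 (I = Mul(-3, 5) = -15)
Function('s')(H, Z) = 3
Add(Mul(Add(-9, 10), Function('s')(I, -2)), 355) = Add(Mul(Add(-9, 10), 3), 355) = Add(Mul(1, 3), 355) = Add(3, 355) = 358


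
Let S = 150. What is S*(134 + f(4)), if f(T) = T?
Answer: 20700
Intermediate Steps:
S*(134 + f(4)) = 150*(134 + 4) = 150*138 = 20700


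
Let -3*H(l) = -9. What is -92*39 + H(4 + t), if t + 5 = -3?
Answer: -3585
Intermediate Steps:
t = -8 (t = -5 - 3 = -8)
H(l) = 3 (H(l) = -⅓*(-9) = 3)
-92*39 + H(4 + t) = -92*39 + 3 = -3588 + 3 = -3585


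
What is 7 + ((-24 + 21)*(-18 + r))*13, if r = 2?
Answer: 631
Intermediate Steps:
7 + ((-24 + 21)*(-18 + r))*13 = 7 + ((-24 + 21)*(-18 + 2))*13 = 7 - 3*(-16)*13 = 7 + 48*13 = 7 + 624 = 631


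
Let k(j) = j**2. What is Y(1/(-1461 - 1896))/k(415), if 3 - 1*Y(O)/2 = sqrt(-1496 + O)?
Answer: 6/172225 - 2*I*sqrt(1873233229)/192719775 ≈ 3.4838e-5 - 0.00044916*I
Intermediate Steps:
Y(O) = 6 - 2*sqrt(-1496 + O)
Y(1/(-1461 - 1896))/k(415) = (6 - 2*sqrt(-1496 + 1/(-1461 - 1896)))/(415**2) = (6 - 2*sqrt(-1496 + 1/(-3357)))/172225 = (6 - 2*sqrt(-1496 - 1/3357))*(1/172225) = (6 - 2*I*sqrt(1873233229)/1119)*(1/172225) = 6/172225 - 2*I*sqrt(1873233229)/192719775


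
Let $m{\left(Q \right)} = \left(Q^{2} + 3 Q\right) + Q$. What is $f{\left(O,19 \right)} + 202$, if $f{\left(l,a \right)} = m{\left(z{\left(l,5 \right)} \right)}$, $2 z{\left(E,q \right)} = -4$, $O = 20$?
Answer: $198$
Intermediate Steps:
$z{\left(E,q \right)} = -2$ ($z{\left(E,q \right)} = \frac{1}{2} \left(-4\right) = -2$)
$m{\left(Q \right)} = Q^{2} + 4 Q$
$f{\left(l,a \right)} = -4$ ($f{\left(l,a \right)} = - 2 \left(4 - 2\right) = \left(-2\right) 2 = -4$)
$f{\left(O,19 \right)} + 202 = -4 + 202 = 198$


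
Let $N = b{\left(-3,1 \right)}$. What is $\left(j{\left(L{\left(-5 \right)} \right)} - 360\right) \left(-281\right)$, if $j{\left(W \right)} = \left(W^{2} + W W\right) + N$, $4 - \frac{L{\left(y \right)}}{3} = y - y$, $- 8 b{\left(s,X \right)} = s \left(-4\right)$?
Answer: $\frac{41307}{2} \approx 20654.0$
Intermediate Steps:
$b{\left(s,X \right)} = \frac{s}{2}$ ($b{\left(s,X \right)} = - \frac{s \left(-4\right)}{8} = - \frac{\left(-4\right) s}{8} = \frac{s}{2}$)
$L{\left(y \right)} = 12$ ($L{\left(y \right)} = 12 - 3 \left(y - y\right) = 12 - 0 = 12 + 0 = 12$)
$N = - \frac{3}{2}$ ($N = \frac{1}{2} \left(-3\right) = - \frac{3}{2} \approx -1.5$)
$j{\left(W \right)} = - \frac{3}{2} + 2 W^{2}$ ($j{\left(W \right)} = \left(W^{2} + W W\right) - \frac{3}{2} = \left(W^{2} + W^{2}\right) - \frac{3}{2} = 2 W^{2} - \frac{3}{2} = - \frac{3}{2} + 2 W^{2}$)
$\left(j{\left(L{\left(-5 \right)} \right)} - 360\right) \left(-281\right) = \left(\left(- \frac{3}{2} + 2 \cdot 12^{2}\right) - 360\right) \left(-281\right) = \left(\left(- \frac{3}{2} + 2 \cdot 144\right) - 360\right) \left(-281\right) = \left(\left(- \frac{3}{2} + 288\right) - 360\right) \left(-281\right) = \left(\frac{573}{2} - 360\right) \left(-281\right) = \left(- \frac{147}{2}\right) \left(-281\right) = \frac{41307}{2}$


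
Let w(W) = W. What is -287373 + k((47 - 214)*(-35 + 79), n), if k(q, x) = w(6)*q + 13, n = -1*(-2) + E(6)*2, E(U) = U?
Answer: -331448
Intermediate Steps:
n = 14 (n = -1*(-2) + 6*2 = 2 + 12 = 14)
k(q, x) = 13 + 6*q (k(q, x) = 6*q + 13 = 13 + 6*q)
-287373 + k((47 - 214)*(-35 + 79), n) = -287373 + (13 + 6*((47 - 214)*(-35 + 79))) = -287373 + (13 + 6*(-167*44)) = -287373 + (13 + 6*(-7348)) = -287373 + (13 - 44088) = -287373 - 44075 = -331448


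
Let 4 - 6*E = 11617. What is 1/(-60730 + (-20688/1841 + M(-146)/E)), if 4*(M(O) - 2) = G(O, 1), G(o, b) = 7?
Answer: -2036146/123678031453 ≈ -1.6463e-5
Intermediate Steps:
E = -3871/2 (E = ⅔ - ⅙*11617 = ⅔ - 11617/6 = -3871/2 ≈ -1935.5)
M(O) = 15/4 (M(O) = 2 + (¼)*7 = 2 + 7/4 = 15/4)
1/(-60730 + (-20688/1841 + M(-146)/E)) = 1/(-60730 + (-20688/1841 + 15/(4*(-3871/2)))) = 1/(-60730 + (-20688*1/1841 + (15/4)*(-2/3871))) = 1/(-60730 + (-20688/1841 - 15/7742)) = 1/(-60730 - 22884873/2036146) = 1/(-123678031453/2036146) = -2036146/123678031453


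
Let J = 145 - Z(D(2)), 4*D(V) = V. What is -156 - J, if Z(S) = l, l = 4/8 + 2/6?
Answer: -1801/6 ≈ -300.17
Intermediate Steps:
l = ⅚ (l = 4*(⅛) + 2*(⅙) = ½ + ⅓ = ⅚ ≈ 0.83333)
D(V) = V/4
Z(S) = ⅚
J = 865/6 (J = 145 - 1*⅚ = 145 - ⅚ = 865/6 ≈ 144.17)
-156 - J = -156 - 1*865/6 = -156 - 865/6 = -1801/6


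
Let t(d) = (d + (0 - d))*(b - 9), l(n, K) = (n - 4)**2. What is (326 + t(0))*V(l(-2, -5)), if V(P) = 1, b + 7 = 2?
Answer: 326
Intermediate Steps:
b = -5 (b = -7 + 2 = -5)
l(n, K) = (-4 + n)**2
t(d) = 0 (t(d) = (d + (0 - d))*(-5 - 9) = (d - d)*(-14) = 0*(-14) = 0)
(326 + t(0))*V(l(-2, -5)) = (326 + 0)*1 = 326*1 = 326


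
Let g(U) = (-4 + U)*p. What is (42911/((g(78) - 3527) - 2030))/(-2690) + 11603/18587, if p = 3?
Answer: 15210361837/24249529550 ≈ 0.62724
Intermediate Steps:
g(U) = -12 + 3*U (g(U) = (-4 + U)*3 = -12 + 3*U)
(42911/((g(78) - 3527) - 2030))/(-2690) + 11603/18587 = (42911/(((-12 + 3*78) - 3527) - 2030))/(-2690) + 11603/18587 = (42911/(((-12 + 234) - 3527) - 2030))*(-1/2690) + 11603*(1/18587) = (42911/((222 - 3527) - 2030))*(-1/2690) + 11603/18587 = (42911/(-3305 - 2030))*(-1/2690) + 11603/18587 = (42911/(-5335))*(-1/2690) + 11603/18587 = (42911*(-1/5335))*(-1/2690) + 11603/18587 = -3901/485*(-1/2690) + 11603/18587 = 3901/1304650 + 11603/18587 = 15210361837/24249529550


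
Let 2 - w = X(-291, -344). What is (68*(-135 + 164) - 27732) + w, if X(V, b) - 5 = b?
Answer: -25419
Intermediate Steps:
X(V, b) = 5 + b
w = 341 (w = 2 - (5 - 344) = 2 - 1*(-339) = 2 + 339 = 341)
(68*(-135 + 164) - 27732) + w = (68*(-135 + 164) - 27732) + 341 = (68*29 - 27732) + 341 = (1972 - 27732) + 341 = -25760 + 341 = -25419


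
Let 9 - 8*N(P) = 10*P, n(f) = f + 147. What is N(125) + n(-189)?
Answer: -1577/8 ≈ -197.13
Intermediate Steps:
n(f) = 147 + f
N(P) = 9/8 - 5*P/4
N(125) + n(-189) = (9/8 - 5/4*125) + (147 - 189) = (9/8 - 625/4) - 42 = -1241/8 - 42 = -1577/8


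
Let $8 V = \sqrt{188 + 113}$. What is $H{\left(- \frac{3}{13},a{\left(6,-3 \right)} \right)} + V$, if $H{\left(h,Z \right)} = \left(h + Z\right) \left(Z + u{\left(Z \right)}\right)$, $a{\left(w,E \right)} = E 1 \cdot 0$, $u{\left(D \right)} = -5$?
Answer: $\frac{15}{13} + \frac{\sqrt{301}}{8} \approx 3.3225$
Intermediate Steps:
$a{\left(w,E \right)} = 0$ ($a{\left(w,E \right)} = E 0 = 0$)
$H{\left(h,Z \right)} = \left(-5 + Z\right) \left(Z + h\right)$ ($H{\left(h,Z \right)} = \left(h + Z\right) \left(Z - 5\right) = \left(Z + h\right) \left(-5 + Z\right) = \left(-5 + Z\right) \left(Z + h\right)$)
$V = \frac{\sqrt{301}}{8}$ ($V = \frac{\sqrt{188 + 113}}{8} = \frac{\sqrt{301}}{8} \approx 2.1687$)
$H{\left(- \frac{3}{13},a{\left(6,-3 \right)} \right)} + V = \left(0^{2} - 0 - 5 \left(- \frac{3}{13}\right) + 0 \left(- \frac{3}{13}\right)\right) + \frac{\sqrt{301}}{8} = \left(0 + 0 - 5 \left(\left(-3\right) \frac{1}{13}\right) + 0 \left(\left(-3\right) \frac{1}{13}\right)\right) + \frac{\sqrt{301}}{8} = \left(0 + 0 - - \frac{15}{13} + 0 \left(- \frac{3}{13}\right)\right) + \frac{\sqrt{301}}{8} = \left(0 + 0 + \frac{15}{13} + 0\right) + \frac{\sqrt{301}}{8} = \frac{15}{13} + \frac{\sqrt{301}}{8}$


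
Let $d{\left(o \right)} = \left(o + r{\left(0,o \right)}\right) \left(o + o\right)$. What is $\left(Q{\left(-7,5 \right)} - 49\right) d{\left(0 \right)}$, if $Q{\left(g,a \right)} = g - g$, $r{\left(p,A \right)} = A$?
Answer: $0$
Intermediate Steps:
$Q{\left(g,a \right)} = 0$
$d{\left(o \right)} = 4 o^{2}$ ($d{\left(o \right)} = \left(o + o\right) \left(o + o\right) = 2 o 2 o = 4 o^{2}$)
$\left(Q{\left(-7,5 \right)} - 49\right) d{\left(0 \right)} = \left(0 - 49\right) 4 \cdot 0^{2} = - 49 \cdot 4 \cdot 0 = \left(-49\right) 0 = 0$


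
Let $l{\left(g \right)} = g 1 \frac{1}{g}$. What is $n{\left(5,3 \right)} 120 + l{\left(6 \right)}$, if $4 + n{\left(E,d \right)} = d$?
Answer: $-119$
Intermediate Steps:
$n{\left(E,d \right)} = -4 + d$
$l{\left(g \right)} = 1$ ($l{\left(g \right)} = \frac{g}{g} = 1$)
$n{\left(5,3 \right)} 120 + l{\left(6 \right)} = \left(-4 + 3\right) 120 + 1 = \left(-1\right) 120 + 1 = -120 + 1 = -119$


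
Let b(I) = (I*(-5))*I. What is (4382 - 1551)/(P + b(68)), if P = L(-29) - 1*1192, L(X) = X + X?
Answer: -2831/24370 ≈ -0.11617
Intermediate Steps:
L(X) = 2*X
b(I) = -5*I**2 (b(I) = (-5*I)*I = -5*I**2)
P = -1250 (P = 2*(-29) - 1*1192 = -58 - 1192 = -1250)
(4382 - 1551)/(P + b(68)) = (4382 - 1551)/(-1250 - 5*68**2) = 2831/(-1250 - 5*4624) = 2831/(-1250 - 23120) = 2831/(-24370) = 2831*(-1/24370) = -2831/24370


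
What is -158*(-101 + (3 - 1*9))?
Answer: 16906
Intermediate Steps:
-158*(-101 + (3 - 1*9)) = -158*(-101 + (3 - 9)) = -158*(-101 - 6) = -158*(-107) = 16906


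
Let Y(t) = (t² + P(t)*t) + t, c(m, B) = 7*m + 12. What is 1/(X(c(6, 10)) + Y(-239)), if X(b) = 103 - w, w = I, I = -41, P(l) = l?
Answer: 1/114147 ≈ 8.7606e-6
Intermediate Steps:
c(m, B) = 12 + 7*m
w = -41
Y(t) = t + 2*t² (Y(t) = (t² + t*t) + t = (t² + t²) + t = 2*t² + t = t + 2*t²)
X(b) = 144 (X(b) = 103 - 1*(-41) = 103 + 41 = 144)
1/(X(c(6, 10)) + Y(-239)) = 1/(144 - 239*(1 + 2*(-239))) = 1/(144 - 239*(1 - 478)) = 1/(144 - 239*(-477)) = 1/(144 + 114003) = 1/114147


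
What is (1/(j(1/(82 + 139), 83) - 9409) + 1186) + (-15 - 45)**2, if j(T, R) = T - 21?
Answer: 9974162573/2084029 ≈ 4786.0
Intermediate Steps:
j(T, R) = -21 + T
(1/(j(1/(82 + 139), 83) - 9409) + 1186) + (-15 - 45)**2 = (1/((-21 + 1/(82 + 139)) - 9409) + 1186) + (-15 - 45)**2 = (1/((-21 + 1/221) - 9409) + 1186) + (-60)**2 = (1/((-21 + 1/221) - 9409) + 1186) + 3600 = (1/(-4640/221 - 9409) + 1186) + 3600 = (1/(-2084029/221) + 1186) + 3600 = (-221/2084029 + 1186) + 3600 = 2471658173/2084029 + 3600 = 9974162573/2084029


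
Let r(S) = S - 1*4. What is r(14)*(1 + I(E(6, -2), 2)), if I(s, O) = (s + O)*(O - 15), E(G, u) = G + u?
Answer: -770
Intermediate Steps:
r(S) = -4 + S (r(S) = S - 4 = -4 + S)
I(s, O) = (-15 + O)*(O + s) (I(s, O) = (O + s)*(-15 + O) = (-15 + O)*(O + s))
r(14)*(1 + I(E(6, -2), 2)) = (-4 + 14)*(1 + (2² - 15*2 - 15*(6 - 2) + 2*(6 - 2))) = 10*(1 + (4 - 30 - 15*4 + 2*4)) = 10*(1 + (4 - 30 - 60 + 8)) = 10*(1 - 78) = 10*(-77) = -770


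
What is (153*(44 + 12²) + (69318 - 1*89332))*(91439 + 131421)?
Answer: 1950025000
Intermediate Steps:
(153*(44 + 12²) + (69318 - 1*89332))*(91439 + 131421) = (153*(44 + 144) + (69318 - 89332))*222860 = (153*188 - 20014)*222860 = (28764 - 20014)*222860 = 8750*222860 = 1950025000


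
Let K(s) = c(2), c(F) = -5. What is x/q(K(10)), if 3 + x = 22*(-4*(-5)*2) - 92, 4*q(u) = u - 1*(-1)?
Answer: -785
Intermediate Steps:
K(s) = -5
q(u) = ¼ + u/4 (q(u) = (u - 1*(-1))/4 = (u + 1)/4 = (1 + u)/4 = ¼ + u/4)
x = 785 (x = -3 + (22*(-4*(-5)*2) - 92) = -3 + (22*(20*2) - 92) = -3 + (22*40 - 92) = -3 + (880 - 92) = -3 + 788 = 785)
x/q(K(10)) = 785/(¼ + (¼)*(-5)) = 785/(¼ - 5/4) = 785/(-1) = 785*(-1) = -785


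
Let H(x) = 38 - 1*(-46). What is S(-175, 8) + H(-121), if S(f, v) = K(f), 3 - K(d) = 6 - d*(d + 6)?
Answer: 29656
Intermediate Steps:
K(d) = -3 + d*(6 + d) (K(d) = 3 - (6 - d*(d + 6)) = 3 - (6 - d*(6 + d)) = 3 + (-6 + d*(6 + d)) = -3 + d*(6 + d))
S(f, v) = -3 + f**2 + 6*f
H(x) = 84 (H(x) = 38 + 46 = 84)
S(-175, 8) + H(-121) = (-3 + (-175)**2 + 6*(-175)) + 84 = (-3 + 30625 - 1050) + 84 = 29572 + 84 = 29656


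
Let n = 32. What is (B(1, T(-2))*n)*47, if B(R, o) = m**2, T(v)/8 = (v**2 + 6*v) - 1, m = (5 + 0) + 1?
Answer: 54144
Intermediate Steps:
m = 6 (m = 5 + 1 = 6)
T(v) = -8 + 8*v**2 + 48*v (T(v) = 8*((v**2 + 6*v) - 1) = 8*(-1 + v**2 + 6*v) = -8 + 8*v**2 + 48*v)
B(R, o) = 36 (B(R, o) = 6**2 = 36)
(B(1, T(-2))*n)*47 = (36*32)*47 = 1152*47 = 54144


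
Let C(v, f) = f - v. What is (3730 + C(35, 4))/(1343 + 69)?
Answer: 3699/1412 ≈ 2.6197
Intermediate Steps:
(3730 + C(35, 4))/(1343 + 69) = (3730 + (4 - 1*35))/(1343 + 69) = (3730 + (4 - 35))/1412 = (3730 - 31)*(1/1412) = 3699*(1/1412) = 3699/1412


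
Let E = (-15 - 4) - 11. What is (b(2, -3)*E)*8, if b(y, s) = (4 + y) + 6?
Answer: -2880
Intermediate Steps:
b(y, s) = 10 + y
E = -30 (E = -19 - 11 = -30)
(b(2, -3)*E)*8 = ((10 + 2)*(-30))*8 = (12*(-30))*8 = -360*8 = -2880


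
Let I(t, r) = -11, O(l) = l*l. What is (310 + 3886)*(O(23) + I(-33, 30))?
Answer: 2173528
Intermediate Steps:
O(l) = l²
(310 + 3886)*(O(23) + I(-33, 30)) = (310 + 3886)*(23² - 11) = 4196*(529 - 11) = 4196*518 = 2173528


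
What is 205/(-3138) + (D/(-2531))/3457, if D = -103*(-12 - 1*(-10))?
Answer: -1794328163/27456455046 ≈ -0.065352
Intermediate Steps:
D = 206 (D = -103*(-12 + 10) = -103*(-2) = 206)
205/(-3138) + (D/(-2531))/3457 = 205/(-3138) + (206/(-2531))/3457 = 205*(-1/3138) + (206*(-1/2531))*(1/3457) = -205/3138 - 206/2531*1/3457 = -205/3138 - 206/8749667 = -1794328163/27456455046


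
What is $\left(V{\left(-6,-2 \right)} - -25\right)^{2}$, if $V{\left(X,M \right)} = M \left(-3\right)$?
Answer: $961$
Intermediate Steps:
$V{\left(X,M \right)} = - 3 M$
$\left(V{\left(-6,-2 \right)} - -25\right)^{2} = \left(\left(-3\right) \left(-2\right) - -25\right)^{2} = \left(6 + 25\right)^{2} = 31^{2} = 961$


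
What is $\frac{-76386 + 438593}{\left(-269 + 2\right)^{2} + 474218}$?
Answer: $\frac{362207}{545507} \approx 0.66398$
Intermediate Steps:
$\frac{-76386 + 438593}{\left(-269 + 2\right)^{2} + 474218} = \frac{362207}{\left(-267\right)^{2} + 474218} = \frac{362207}{71289 + 474218} = \frac{362207}{545507}$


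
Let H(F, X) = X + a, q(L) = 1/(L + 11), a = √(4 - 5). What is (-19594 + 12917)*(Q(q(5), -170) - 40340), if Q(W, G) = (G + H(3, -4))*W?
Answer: 2155382339/8 - 6677*I/16 ≈ 2.6942e+8 - 417.31*I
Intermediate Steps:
a = I (a = √(-1) = I ≈ 1.0*I)
q(L) = 1/(11 + L)
H(F, X) = I + X (H(F, X) = X + I = I + X)
Q(W, G) = W*(-4 + I + G) (Q(W, G) = (G + (I - 4))*W = (G + (-4 + I))*W = (-4 + I + G)*W = W*(-4 + I + G))
(-19594 + 12917)*(Q(q(5), -170) - 40340) = (-19594 + 12917)*((-4 + I - 170)/(11 + 5) - 40340) = -6677*((-174 + I)/16 - 40340) = -6677*((-87/8 + I/16) - 40340) = -6677*(-322807/8 + I/16) = 2155382339/8 - 6677*I/16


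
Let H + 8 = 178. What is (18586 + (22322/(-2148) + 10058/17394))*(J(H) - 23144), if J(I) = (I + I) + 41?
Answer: -33757785159043/79834 ≈ -4.2285e+8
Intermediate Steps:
H = 170 (H = -8 + 178 = 170)
J(I) = 41 + 2*I (J(I) = 2*I + 41 = 41 + 2*I)
(18586 + (22322/(-2148) + 10058/17394))*(J(H) - 23144) = (18586 + (22322/(-2148) + 10058/17394))*((41 + 2*170) - 23144) = (18586 + (22322*(-1/2148) + 10058*(1/17394)))*((41 + 340) - 23144) = (18586 + (-11161/1074 + 5029/8697))*(381 - 23144) = (18586 - 10185119/1037842)*(-22763) = (19279146293/1037842)*(-22763) = -33757785159043/79834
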